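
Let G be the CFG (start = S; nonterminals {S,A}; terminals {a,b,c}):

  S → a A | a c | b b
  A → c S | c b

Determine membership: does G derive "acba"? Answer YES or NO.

CNF form of G:
  S -> T1 T1 | T2 A | T2 T0
  A -> T0 S | T0 T1
  T0 -> c
  T1 -> b
  T2 -> a

Fill CYK table bottom-up:
  [0..0]={T2}  "a"  orig:{}
  [1..1]={T0}  "c"  orig:{}
  [2..2]={T1}  "b"  orig:{}
  [3..3]={T2}  "a"  orig:{}
  [0..1]={S}  "ac"
  [1..2]={A}  "cb"
  [2..3]=∅  "ba"
  [0..2]={S}  "acb"
  [1..3]=∅  "cba"
  [0..3]=∅  "acba"

S ∉ T[0,3] ⇒ NO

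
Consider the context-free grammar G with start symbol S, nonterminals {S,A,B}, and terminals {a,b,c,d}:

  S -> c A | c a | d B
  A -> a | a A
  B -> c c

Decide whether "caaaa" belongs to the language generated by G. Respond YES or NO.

CNF form of G:
  S -> T1 A | T1 T0 | T2 B
  A -> T0 A | a
  B -> T1 T1
  T0 -> a
  T1 -> c
  T2 -> d

Fill CYK table bottom-up:
  T[0,0] 'c' = {T1}  orig:{}
  T[1,1] 'a' = {A,T0}  orig:{A}
  T[2,2] 'a' = {A,T0}  orig:{A}
  T[3,3] 'a' = {A,T0}  orig:{A}
  T[4,4] 'a' = {A,T0}  orig:{A}
  T[0,1] 'ca' = {S}
  T[1,2] 'aa' = {A}
  T[2,3] 'aa' = {A}
  T[3,4] 'aa' = {A}
  T[0,2] 'caa' = {S}
  T[1,3] 'aaa' = {A}
  T[2,4] 'aaa' = {A}
  T[0,3] 'caaa' = {S}
  T[1,4] 'aaaa' = {A}
  T[0,4] 'caaaa' = {S}

S ∈ T[0,4] ⇒ YES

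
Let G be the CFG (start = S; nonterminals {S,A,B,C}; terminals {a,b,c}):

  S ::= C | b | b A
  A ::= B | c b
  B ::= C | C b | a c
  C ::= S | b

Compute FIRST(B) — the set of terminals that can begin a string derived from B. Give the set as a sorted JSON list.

FIRST sets, iterate to fixpoint:
[1]
  A via A→c b: +{c}
  B via B→a c: +{a}
  C via C→b: +{b}
  S via S→C: +{b}
  S: {b}  A: {c}  B: {a}  C: {b}
[2]
  A via A→B: +{a}
  B via B→C: +{b}
  S: {b}  A: {a,c}  B: {a,b}  C: {b}
[3]
  A via A→B: +{b}
  S: {b}  A: {a,b,c}  B: {a,b}  C: {b}
[4] done
  S: {b}  A: {a,b,c}  B: {a,b}  C: {b}

FIRST(B) = ["a", "b"]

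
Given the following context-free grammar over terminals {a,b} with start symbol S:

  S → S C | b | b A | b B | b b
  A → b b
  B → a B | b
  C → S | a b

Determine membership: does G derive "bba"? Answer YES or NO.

CNF form of G:
  S -> S C | T0 A | T0 B | T0 T0 | b
  A -> T0 T0
  B -> T1 B | b
  C -> S C | T0 A | T0 B | T0 T0 | T1 T0 | b
  T0 -> b
  T1 -> a

Fill CYK table bottom-up:
  cell(0,0) b: {B,C,S,T0}  orig:{B,C,S}
  cell(1,1) b: {B,C,S,T0}  orig:{B,C,S}
  cell(2,2) a: {T1}  orig:{}
  cell(0,1) bb: {A,C,S}
  cell(1,2) ba: ∅
  cell(0,2) bba: ∅

S ∉ T[0,2] ⇒ NO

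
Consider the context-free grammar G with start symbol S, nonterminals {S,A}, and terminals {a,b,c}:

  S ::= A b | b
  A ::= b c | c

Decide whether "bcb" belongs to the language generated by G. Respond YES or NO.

Convert to CNF:
  S -> A T0 | b
  A -> T0 T1 | c
  T0 -> b
  T1 -> c

CYK fill:
  T[0,0] 'b' = {S,T0}  orig:{S}
  T[1,1] 'c' = {A,T1}  orig:{A}
  T[2,2] 'b' = {S,T0}  orig:{S}
  T[0,1] 'bc' = {A}
  T[1,2] 'cb' = {S}
  T[0,2] 'bcb' = {S}

S ∈ T[0,2] ⇒ YES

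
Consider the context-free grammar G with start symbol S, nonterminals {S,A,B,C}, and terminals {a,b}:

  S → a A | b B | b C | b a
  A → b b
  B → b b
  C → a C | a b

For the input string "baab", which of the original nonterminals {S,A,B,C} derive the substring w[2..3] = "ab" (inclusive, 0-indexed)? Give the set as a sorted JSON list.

CNF form of G:
  S -> T0 B | T0 C | T0 T1 | T1 A
  A -> T0 T0
  B -> T0 T0
  C -> T1 C | T1 T0
  T0 -> b
  T1 -> a

CYK fill, restricted to cells inside w[2..3]:
  T[2,2] 'a' = {T1}  orig:{}
  T[3,3] 'b' = {T0}  orig:{}
  T[2,3] 'ab' = {C}

Original NTs in T[2,3] deriving "ab": ["C"]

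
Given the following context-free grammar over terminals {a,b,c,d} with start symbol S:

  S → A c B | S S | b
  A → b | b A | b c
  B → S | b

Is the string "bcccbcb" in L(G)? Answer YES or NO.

CNF form of G:
  S -> A X3 | S S | b
  A -> T0 A | T0 T1 | b
  B -> A X2 | S S | b
  T0 -> b
  T1 -> c
  X2 -> T1 B
  X3 -> T1 B

Fill CYK table bottom-up:
  [0..0]={A,B,S,T0}  "b"  orig:{A,B,S}
  [1..1]={T1}  "c"  orig:{}
  [2..2]={T1}  "c"  orig:{}
  [3..3]={T1}  "c"  orig:{}
  [4..4]={A,B,S,T0}  "b"  orig:{A,B,S}
  [5..5]={T1}  "c"  orig:{}
  [6..6]={A,B,S,T0}  "b"  orig:{A,B,S}
  [0..1]={A}  "bc"
  [1..2]=∅  "cc"
  [2..3]=∅  "cc"
  [3..4]={X2,X3}  "cb"  orig:{}
  [4..5]={A}  "bc"
  [5..6]={X2,X3}  "cb"  orig:{}
  [0..2]=∅  "bcc"
  [1..3]=∅  "ccc"
  [2..4]=∅  "ccb"
  [3..5]=∅  "cbc"
  [4..6]={B,S}  "bcb"
  [0..3]=∅  "bccc"
  [1..4]=∅  "cccb"
  [2..5]=∅  "ccbc"
  [3..6]={X2,X3}  "cbcb"  orig:{}
  [0..4]=∅  "bcccb"
  [1..5]=∅  "cccbc"
  [2..6]=∅  "ccbcb"
  [0..5]=∅  "bcccbc"
  [1..6]=∅  "cccbcb"
  [0..6]=∅  "bcccbcb"

S ∉ T[0,6] ⇒ NO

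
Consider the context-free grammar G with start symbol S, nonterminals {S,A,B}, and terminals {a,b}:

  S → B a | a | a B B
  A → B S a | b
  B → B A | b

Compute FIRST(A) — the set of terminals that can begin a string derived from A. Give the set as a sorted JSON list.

Compute FIRST by fixpoint:
round 1:
  A via A→b: +{b}
  B via B→b: +{b}
  S via S→B a: +{b}
  S via S→a: +{a}
  FIRST(S)={a,b}  FIRST(A)={b}  FIRST(B)={b}
round 2: done
  FIRST(S)={a,b}  FIRST(A)={b}  FIRST(B)={b}

FIRST(A) = ["b"]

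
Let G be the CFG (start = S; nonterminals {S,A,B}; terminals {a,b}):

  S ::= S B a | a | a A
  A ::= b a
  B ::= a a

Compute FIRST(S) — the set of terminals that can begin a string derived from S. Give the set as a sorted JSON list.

Compute FIRST by fixpoint:
round 1:
  A via A→b a: +{b}
  B via B→a a: +{a}
  S via S→a: +{a}
  FIRST(S)={a}  FIRST(A)={b}  FIRST(B)={a}
round 2: (no change)
  FIRST(S)={a}  FIRST(A)={b}  FIRST(B)={a}

FIRST(S) = ["a"]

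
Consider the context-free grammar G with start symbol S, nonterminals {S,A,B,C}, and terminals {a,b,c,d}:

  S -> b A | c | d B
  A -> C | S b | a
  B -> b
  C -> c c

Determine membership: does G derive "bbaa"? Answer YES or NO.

CNF form of G:
  S -> T0 A | T2 B | c
  A -> S T0 | T1 T1 | a
  B -> b
  C -> T1 T1
  T0 -> b
  T1 -> c
  T2 -> d

CYK fill:
  T[0,0] 'b' = {B,T0}  orig:{B}
  T[1,1] 'b' = {B,T0}  orig:{B}
  T[2,2] 'a' = {A}
  T[3,3] 'a' = {A}
  T[0,1] 'bb' = ∅
  T[1,2] 'ba' = {S}
  T[2,3] 'aa' = ∅
  T[0,2] 'bba' = ∅
  T[1,3] 'baa' = ∅
  T[0,3] 'bbaa' = ∅

S ∉ T[0,3] ⇒ NO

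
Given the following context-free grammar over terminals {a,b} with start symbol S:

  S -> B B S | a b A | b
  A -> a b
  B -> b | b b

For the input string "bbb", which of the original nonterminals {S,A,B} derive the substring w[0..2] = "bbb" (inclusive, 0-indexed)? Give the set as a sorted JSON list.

Convert to CNF:
  S -> B X2 | T0 X3 | b
  A -> T0 T1
  B -> T1 T1 | b
  T0 -> a
  T1 -> b
  X2 -> B S
  X3 -> T1 A

Fill CYK table bottom-up, restricted to cells inside w[0..2]:
  cell(0,0) b: {B,S,T1}  orig:{B,S}
  cell(1,1) b: {B,S,T1}  orig:{B,S}
  cell(2,2) b: {B,S,T1}  orig:{B,S}
  cell(0,1) bb: {B,X2}  orig:{B}
  cell(1,2) bb: {B,X2}  orig:{B}
  cell(0,2) bbb: {S,X2}  orig:{S}

Original NTs in T[0,2] deriving "bbb": ["S"]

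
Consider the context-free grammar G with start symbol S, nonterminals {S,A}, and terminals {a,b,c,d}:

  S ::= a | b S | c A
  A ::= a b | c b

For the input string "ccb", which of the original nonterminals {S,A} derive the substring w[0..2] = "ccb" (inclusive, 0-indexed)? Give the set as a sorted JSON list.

Convert to CNF:
  S -> T1 S | T2 A | a
  A -> T0 T1 | T2 T1
  T0 -> a
  T1 -> b
  T2 -> c

Fill CYK table bottom-up, restricted to cells inside w[0..2]:
  [0..0]={T2}  "c"  orig:{}
  [1..1]={T2}  "c"  orig:{}
  [2..2]={T1}  "b"  orig:{}
  [0..1]=∅  "cc"
  [1..2]={A}  "cb"
  [0..2]={S}  "ccb"

Original NTs in T[0,2] deriving "ccb": ["S"]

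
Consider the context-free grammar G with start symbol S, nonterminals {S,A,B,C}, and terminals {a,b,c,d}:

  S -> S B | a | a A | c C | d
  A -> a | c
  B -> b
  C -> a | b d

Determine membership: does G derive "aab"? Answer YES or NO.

CNF form of G:
  S -> S B | T2 A | T3 C | a | d
  A -> a | c
  B -> b
  C -> T0 T1 | a
  T0 -> b
  T1 -> d
  T2 -> a
  T3 -> c

CYK fill:
  [0..0]={A,C,S,T2}  "a"  orig:{A,C,S}
  [1..1]={A,C,S,T2}  "a"  orig:{A,C,S}
  [2..2]={B,T0}  "b"  orig:{B}
  [0..1]={S}  "aa"
  [1..2]={S}  "ab"
  [0..2]={S}  "aab"

S ∈ T[0,2] ⇒ YES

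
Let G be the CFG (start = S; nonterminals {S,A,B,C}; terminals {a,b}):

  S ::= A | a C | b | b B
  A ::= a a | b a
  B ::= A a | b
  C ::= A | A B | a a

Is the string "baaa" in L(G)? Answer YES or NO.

CNF form of G:
  S -> T0 C | T0 T0 | T1 B | T1 T0 | b
  A -> T0 T0 | T1 T0
  B -> A T0 | b
  C -> A B | T0 T0 | T1 T0
  T0 -> a
  T1 -> b

CYK fill:
  T[0,0] 'b' = {B,S,T1}  orig:{B,S}
  T[1,1] 'a' = {T0}  orig:{}
  T[2,2] 'a' = {T0}  orig:{}
  T[3,3] 'a' = {T0}  orig:{}
  T[0,1] 'ba' = {A,C,S}
  T[1,2] 'aa' = {A,C,S}
  T[2,3] 'aa' = {A,C,S}
  T[0,2] 'baa' = {B}
  T[1,3] 'aaa' = {B,S}
  T[0,3] 'baaa' = {S}

S ∈ T[0,3] ⇒ YES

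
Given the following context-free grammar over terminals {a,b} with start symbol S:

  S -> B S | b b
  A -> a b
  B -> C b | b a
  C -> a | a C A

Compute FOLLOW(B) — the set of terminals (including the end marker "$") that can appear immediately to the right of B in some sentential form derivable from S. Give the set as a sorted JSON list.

FIRST iteration:
iter 1:
  A via A→a b: +{a}
  B via B→b a: +{b}
  C via C→a: +{a}
  S via S→B S: +{b}
  S: {b}  A: {a}  B: {b}  C: {a}
iter 2:
  B via B→C b: +{a}
  S via S→B S: +{a}
  S: {a,b}  A: {a}  B: {a,b}  C: {a}
iter 3: done
  S: {a,b}  A: {a}  B: {a,b}  C: {a}

Compute FOLLOW by fixpoint:
seed FOLLOW(S) with $
pass 1:
  B→C b: FOLLOW(C) ⊇ FIRST(b) = {b}; new: +{b}
  C→a C A: FOLLOW(C) ⊇ FIRST(A) = {a}; new: +{a}
  C→a C A: FOLLOW(A) ⊇ FOLLOW(C) ⊇ {a,b}; new: +{a,b}
  S→B S: FOLLOW(B) ⊇ FIRST(S) = {a,b}; new: +{a,b}
  FOLLOW(S)={$}  FOLLOW(A)={a,b}  FOLLOW(B)={a,b}  FOLLOW(C)={a,b}
pass 2: (stable)
  FOLLOW(S)={$}  FOLLOW(A)={a,b}  FOLLOW(B)={a,b}  FOLLOW(C)={a,b}

FOLLOW(B) = ["a", "b"]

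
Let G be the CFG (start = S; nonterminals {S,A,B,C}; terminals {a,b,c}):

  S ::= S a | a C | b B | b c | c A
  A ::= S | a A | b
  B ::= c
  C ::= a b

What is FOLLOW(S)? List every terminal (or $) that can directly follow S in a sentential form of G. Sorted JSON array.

FIRST sets, iterate to fixpoint:
round 1:
  A via A→a A: +{a}
  A via A→b: +{b}
  B via B→c: +{c}
  C via C→a b: +{a}
  S via S→a C: +{a}
  S via S→b B: +{b}
  S via S→c A: +{c}
  FIRST[S]={a,b,c}  FIRST[A]={a,b}  FIRST[B]={c}  FIRST[C]={a}
round 2:
  A via A→S: +{c}
  FIRST[S]={a,b,c}  FIRST[A]={a,b,c}  FIRST[B]={c}  FIRST[C]={a}
round 3: — fixpoint
  FIRST[S]={a,b,c}  FIRST[A]={a,b,c}  FIRST[B]={c}  FIRST[C]={a}

Compute FOLLOW by fixpoint:
seed FOLLOW(S) with $
pass 1:
  S→S a: FOLLOW(S) ⊇ FIRST(a) = {a}; new: +{a}
  S→a C: FOLLOW(C) ⊇ FOLLOW(S) ⊇ {$,a}; new: +{$,a}
  S→b B: FOLLOW(B) ⊇ FOLLOW(S) ⊇ {$,a}; new: +{$,a}
  S→c A: FOLLOW(A) ⊇ FOLLOW(S) ⊇ {$,a}; new: +{$,a}
  S: {$,a}  A: {$,a}  B: {$,a}  C: {$,a}
pass 2: (stable)
  S: {$,a}  A: {$,a}  B: {$,a}  C: {$,a}

FOLLOW(S) = ["$", "a"]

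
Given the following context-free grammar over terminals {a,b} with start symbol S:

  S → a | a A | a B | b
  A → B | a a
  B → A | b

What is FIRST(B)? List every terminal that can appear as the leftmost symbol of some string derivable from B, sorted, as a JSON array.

FIRST iteration:
round 1:
  A via A→a a: +{a}
  B via B→A: +{a}
  B via B→b: +{b}
  S via S→a: +{a}
  S via S→b: +{b}
  FIRST(S)={a,b}  FIRST(A)={a}  FIRST(B)={a,b}
round 2:
  A via A→B: +{b}
  FIRST(S)={a,b}  FIRST(A)={a,b}  FIRST(B)={a,b}
round 3: (stable)
  FIRST(S)={a,b}  FIRST(A)={a,b}  FIRST(B)={a,b}

FIRST(B) = ["a", "b"]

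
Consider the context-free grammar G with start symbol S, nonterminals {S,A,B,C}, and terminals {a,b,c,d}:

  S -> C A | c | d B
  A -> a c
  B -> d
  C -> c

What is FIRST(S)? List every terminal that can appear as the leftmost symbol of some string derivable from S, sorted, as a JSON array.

FIRST sets, iterate to fixpoint:
[1]
  A via A→a c: +{a}
  B via B→d: +{d}
  C via C→c: +{c}
  S via S→C A: +{c}
  S via S→d B: +{d}
  FIRST[S]={c,d}  FIRST[A]={a}  FIRST[B]={d}  FIRST[C]={c}
[2] (no change)
  FIRST[S]={c,d}  FIRST[A]={a}  FIRST[B]={d}  FIRST[C]={c}

FIRST(S) = ["c", "d"]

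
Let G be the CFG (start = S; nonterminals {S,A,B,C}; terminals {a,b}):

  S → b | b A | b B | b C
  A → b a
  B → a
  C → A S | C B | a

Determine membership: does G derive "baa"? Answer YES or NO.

Convert to CNF:
  S -> T0 A | T0 B | T0 C | b
  A -> T0 T1
  B -> a
  C -> A S | C B | a
  T0 -> b
  T1 -> a

CYK fill:
  cell(0,0) b: {S,T0}  orig:{S}
  cell(1,1) a: {B,C,T1}  orig:{B,C}
  cell(2,2) a: {B,C,T1}  orig:{B,C}
  cell(0,1) ba: {A,S}
  cell(1,2) aa: {C}
  cell(0,2) baa: {S}

S ∈ T[0,2] ⇒ YES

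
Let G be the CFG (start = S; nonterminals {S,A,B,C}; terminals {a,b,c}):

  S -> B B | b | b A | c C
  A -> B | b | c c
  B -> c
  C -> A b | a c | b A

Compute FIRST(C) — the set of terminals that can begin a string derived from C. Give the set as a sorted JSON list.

Compute FIRST by fixpoint:
pass 1:
  A via A→b: +{b}
  A via A→c c: +{c}
  B via B→c: +{c}
  C via C→A b: +{b,c}
  C via C→a c: +{a}
  S via S→B B: +{c}
  S via S→b: +{b}
  S: {b,c}  A: {b,c}  B: {c}  C: {a,b,c}
pass 2: (stable)
  S: {b,c}  A: {b,c}  B: {c}  C: {a,b,c}

FIRST(C) = ["a", "b", "c"]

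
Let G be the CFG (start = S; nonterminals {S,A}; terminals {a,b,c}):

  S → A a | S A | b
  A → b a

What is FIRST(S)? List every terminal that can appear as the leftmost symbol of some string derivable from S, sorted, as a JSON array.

Compute FIRST by fixpoint:
pass 1:
  A via A→b a: +{b}
  S via S→A a: +{b}
  FIRST[S]={b}  FIRST[A]={b}
pass 2: done
  FIRST[S]={b}  FIRST[A]={b}

FIRST(S) = ["b"]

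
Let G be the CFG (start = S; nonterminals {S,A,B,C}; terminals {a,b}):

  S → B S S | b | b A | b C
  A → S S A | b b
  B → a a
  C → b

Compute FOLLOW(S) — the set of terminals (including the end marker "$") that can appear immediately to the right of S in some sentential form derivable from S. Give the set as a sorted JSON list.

Compute FIRST by fixpoint:
iter 1:
  A via A→b b: +{b}
  B via B→a a: +{a}
  C via C→b: +{b}
  S via S→B S S: +{a}
  S via S→b: +{b}
  FIRST(S)={a,b}  FIRST(A)={b}  FIRST(B)={a}  FIRST(C)={b}
iter 2:
  A via A→S S A: +{a}
  FIRST(S)={a,b}  FIRST(A)={a,b}  FIRST(B)={a}  FIRST(C)={b}
iter 3: (no change)
  FIRST(S)={a,b}  FIRST(A)={a,b}  FIRST(B)={a}  FIRST(C)={b}

FOLLOW iteration:
initialize: $ ∈ FOLLOW(S)
[1]
  A→S S A: FOLLOW(S) ⊇ FIRST(S) = {a,b}; new: +{a,b}
  S→B S S: FOLLOW(B) ⊇ FIRST(S) = {a,b}; new: +{a,b}
  S→b A: FOLLOW(A) ⊇ FOLLOW(S) ⊇ {$,a,b}; new: +{$,a,b}
  S→b C: FOLLOW(C) ⊇ FOLLOW(S) ⊇ {$,a,b}; new: +{$,a,b}
  FOLLOW(S)={$,a,b}  FOLLOW(A)={$,a,b}  FOLLOW(B)={a,b}  FOLLOW(C)={$,a,b}
[2] (no change)
  FOLLOW(S)={$,a,b}  FOLLOW(A)={$,a,b}  FOLLOW(B)={a,b}  FOLLOW(C)={$,a,b}

FOLLOW(S) = ["$", "a", "b"]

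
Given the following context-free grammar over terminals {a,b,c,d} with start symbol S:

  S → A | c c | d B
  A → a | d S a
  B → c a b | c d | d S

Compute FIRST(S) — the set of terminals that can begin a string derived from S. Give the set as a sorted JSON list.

FIRST sets, iterate to fixpoint:
pass 1:
  A via A→a: +{a}
  A via A→d S a: +{d}
  B via B→c a b: +{c}
  B via B→d S: +{d}
  S via S→A: +{a,d}
  S via S→c c: +{c}
  FIRST(S)={a,c,d}  FIRST(A)={a,d}  FIRST(B)={c,d}
pass 2: (no change)
  FIRST(S)={a,c,d}  FIRST(A)={a,d}  FIRST(B)={c,d}

FIRST(S) = ["a", "c", "d"]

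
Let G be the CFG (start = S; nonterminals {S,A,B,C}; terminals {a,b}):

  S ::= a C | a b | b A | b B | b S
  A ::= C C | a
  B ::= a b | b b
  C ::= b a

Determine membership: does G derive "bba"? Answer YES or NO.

CNF form of G:
  S -> T0 C | T0 T1 | T1 A | T1 B | T1 S
  A -> C C | a
  B -> T0 T1 | T1 T1
  C -> T1 T0
  T0 -> a
  T1 -> b

CYK table (by increasing span):
  [0..0]={T1}  "b"  orig:{}
  [1..1]={T1}  "b"  orig:{}
  [2..2]={A,T0}  "a"  orig:{A}
  [0..1]={B}  "bb"
  [1..2]={C,S}  "ba"
  [0..2]={S}  "bba"

S ∈ T[0,2] ⇒ YES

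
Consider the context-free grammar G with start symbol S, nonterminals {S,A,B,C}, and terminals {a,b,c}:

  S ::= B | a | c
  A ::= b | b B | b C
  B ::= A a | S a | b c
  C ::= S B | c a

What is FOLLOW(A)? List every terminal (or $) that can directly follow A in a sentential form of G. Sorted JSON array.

FIRST iteration:
pass 1:
  A via A→b: +{b}
  B via B→A a: +{b}
  C via C→c a: +{c}
  S via S→B: +{b}
  S via S→a: +{a}
  S via S→c: +{c}
  S: {a,b,c}  A: {b}  B: {b}  C: {c}
pass 2:
  B via B→S a: +{a,c}
  C via C→S B: +{a,b}
  S: {a,b,c}  A: {b}  B: {a,b,c}  C: {a,b,c}
pass 3: (no change)
  S: {a,b,c}  A: {b}  B: {a,b,c}  C: {a,b,c}

Compute FOLLOW by fixpoint:
initialize: $ ∈ FOLLOW(S)
round 1:
  B→A a: FOLLOW(A) ⊇ FIRST(a) = {a}; new: +{a}
  B→S a: FOLLOW(S) ⊇ FIRST(a) = {a}; new: +{a}
  C→S B: FOLLOW(S) ⊇ FIRST(B) = {a,b,c}; new: +{b,c}
  S→B: FOLLOW(B) ⊇ FOLLOW(S) ⊇ {$,a,b,c}; new: +{$,a,b,c}
  S: {$,a,b,c}  A: {a}  B: {$,a,b,c}  C: {}
round 2:
  A→b C: FOLLOW(C) ⊇ FOLLOW(A) ⊇ {a}; new: +{a}
  S: {$,a,b,c}  A: {a}  B: {$,a,b,c}  C: {a}
round 3: (no change)
  S: {$,a,b,c}  A: {a}  B: {$,a,b,c}  C: {a}

FOLLOW(A) = ["a"]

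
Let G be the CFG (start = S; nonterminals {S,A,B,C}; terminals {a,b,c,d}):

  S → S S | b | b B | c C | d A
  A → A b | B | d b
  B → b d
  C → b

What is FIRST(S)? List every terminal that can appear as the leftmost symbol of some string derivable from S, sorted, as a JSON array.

FIRST sets, iterate to fixpoint:
pass 1:
  A via A→d b: +{d}
  B via B→b d: +{b}
  C via C→b: +{b}
  S via S→b: +{b}
  S via S→c C: +{c}
  S via S→d A: +{d}
  S: {b,c,d}  A: {d}  B: {b}  C: {b}
pass 2:
  A via A→B: +{b}
  S: {b,c,d}  A: {b,d}  B: {b}  C: {b}
pass 3: — fixpoint
  S: {b,c,d}  A: {b,d}  B: {b}  C: {b}

FIRST(S) = ["b", "c", "d"]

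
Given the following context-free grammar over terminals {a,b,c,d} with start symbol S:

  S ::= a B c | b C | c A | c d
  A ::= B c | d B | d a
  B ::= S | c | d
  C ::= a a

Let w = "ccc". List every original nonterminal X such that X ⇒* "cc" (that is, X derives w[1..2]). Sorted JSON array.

Convert to CNF:
  S -> T0 A | T0 T1 | T2 X5 | T3 C
  A -> B T0 | T1 B | T1 T2
  B -> T0 A | T0 T1 | T2 X4 | T3 C | c | d
  C -> T2 T2
  T0 -> c
  T1 -> d
  T2 -> a
  T3 -> b
  X4 -> B T0
  X5 -> B T0

Fill CYK table bottom-up, restricted to cells inside w[1..2]:
  cell(1,1) c: {B,T0}  orig:{B}
  cell(2,2) c: {B,T0}  orig:{B}
  cell(1,2) cc: {A,X4,X5}  orig:{A}

Original NTs in T[1,2] deriving "cc": ["A"]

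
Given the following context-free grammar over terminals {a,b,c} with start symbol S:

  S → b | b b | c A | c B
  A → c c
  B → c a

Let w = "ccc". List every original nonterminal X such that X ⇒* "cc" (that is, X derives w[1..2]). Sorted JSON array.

Convert to CNF:
  S -> T0 A | T0 B | T2 T2 | b
  A -> T0 T0
  B -> T0 T1
  T0 -> c
  T1 -> a
  T2 -> b

CYK table (by increasing span) — only the sub-triangle for w[1..2]:
  cell(1,1) c: {T0}  orig:{}
  cell(2,2) c: {T0}  orig:{}
  cell(1,2) cc: {A}

Original NTs in T[1,2] deriving "cc": ["A"]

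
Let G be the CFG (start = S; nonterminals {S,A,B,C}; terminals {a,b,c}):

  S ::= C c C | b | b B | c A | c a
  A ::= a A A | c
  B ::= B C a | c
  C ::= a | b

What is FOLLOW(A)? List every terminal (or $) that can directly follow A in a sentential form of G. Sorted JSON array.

FIRST iteration:
[1]
  A via A→a A A: +{a}
  A via A→c: +{c}
  B via B→c: +{c}
  C via C→a: +{a}
  C via C→b: +{b}
  S via S→C c C: +{a,b}
  S via S→c A: +{c}
  S: {a,b,c}  A: {a,c}  B: {c}  C: {a,b}
[2] (stable)
  S: {a,b,c}  A: {a,c}  B: {c}  C: {a,b}

FOLLOW iteration:
initialize: $ ∈ FOLLOW(S)
[1]
  A→a A A: FOLLOW(A) ⊇ FIRST(A) = {a,c}; new: +{a,c}
  B→B C a: FOLLOW(B) ⊇ FIRST(C) = {a,b}; new: +{a,b}
  B→B C a: FOLLOW(C) ⊇ FIRST(a) = {a}; new: +{a}
  S→C c C: FOLLOW(C) ⊇ FIRST(c) = {c}; new: +{c}
  S→C c C: FOLLOW(C) ⊇ FOLLOW(S) ⊇ {$}; new: +{$}
  S→b B: FOLLOW(B) ⊇ FOLLOW(S) ⊇ {$}; new: +{$}
  S→c A: FOLLOW(A) ⊇ FOLLOW(S) ⊇ {$}; new: +{$}
  FOLLOW(S)={$}  FOLLOW(A)={$,a,c}  FOLLOW(B)={$,a,b}  FOLLOW(C)={$,a,c}
[2] (no change)
  FOLLOW(S)={$}  FOLLOW(A)={$,a,c}  FOLLOW(B)={$,a,b}  FOLLOW(C)={$,a,c}

FOLLOW(A) = ["$", "a", "c"]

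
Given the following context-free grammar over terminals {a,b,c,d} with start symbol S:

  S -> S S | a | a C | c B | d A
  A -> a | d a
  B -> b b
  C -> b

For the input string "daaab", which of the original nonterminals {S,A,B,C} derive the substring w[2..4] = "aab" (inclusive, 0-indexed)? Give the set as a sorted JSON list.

Convert to CNF:
  S -> S S | T0 A | T1 C | T3 B | a
  A -> T0 T1 | a
  B -> T2 T2
  C -> b
  T0 -> d
  T1 -> a
  T2 -> b
  T3 -> c

Fill CYK table bottom-up — only the sub-triangle for w[2..4]:
  cell(2,2) a: {A,S,T1}  orig:{A,S}
  cell(3,3) a: {A,S,T1}  orig:{A,S}
  cell(4,4) b: {C,T2}  orig:{C}
  cell(2,3) aa: {S}
  cell(3,4) ab: {S}
  cell(2,4) aab: {S}

Original NTs in T[2,4] deriving "aab": ["S"]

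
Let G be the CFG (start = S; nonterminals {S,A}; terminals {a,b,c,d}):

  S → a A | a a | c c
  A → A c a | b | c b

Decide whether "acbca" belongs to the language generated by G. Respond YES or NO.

CNF form of G:
  S -> T0 T0 | T1 A | T1 T1
  A -> A X3 | T0 T2 | b
  T0 -> c
  T1 -> a
  T2 -> b
  X3 -> T0 T1

Fill CYK table bottom-up:
  [0..0]={T1}  "a"  orig:{}
  [1..1]={T0}  "c"  orig:{}
  [2..2]={A,T2}  "b"  orig:{A}
  [3..3]={T0}  "c"  orig:{}
  [4..4]={T1}  "a"  orig:{}
  [0..1]=∅  "ac"
  [1..2]={A}  "cb"
  [2..3]=∅  "bc"
  [3..4]={X3}  "ca"  orig:{}
  [0..2]={S}  "acb"
  [1..3]=∅  "cbc"
  [2..4]={A}  "bca"
  [0..3]=∅  "acbc"
  [1..4]={A}  "cbca"
  [0..4]={S}  "acbca"

S ∈ T[0,4] ⇒ YES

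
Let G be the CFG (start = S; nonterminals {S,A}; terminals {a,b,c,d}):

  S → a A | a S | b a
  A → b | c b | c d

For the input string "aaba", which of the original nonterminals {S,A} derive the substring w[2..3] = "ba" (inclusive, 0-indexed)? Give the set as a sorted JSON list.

Convert to CNF:
  S -> T1 T3 | T3 A | T3 S
  A -> T0 T1 | T0 T2 | b
  T0 -> c
  T1 -> b
  T2 -> d
  T3 -> a

Fill CYK table bottom-up — only the sub-triangle for w[2..3]:
  T[2,2] 'b' = {A,T1}  orig:{A}
  T[3,3] 'a' = {T3}  orig:{}
  T[2,3] 'ba' = {S}

Original NTs in T[2,3] deriving "ba": ["S"]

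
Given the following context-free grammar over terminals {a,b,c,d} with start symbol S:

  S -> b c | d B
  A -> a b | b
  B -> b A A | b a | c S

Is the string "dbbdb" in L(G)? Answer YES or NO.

Convert to CNF:
  S -> T1 T2 | T3 B
  A -> T0 T1 | b
  B -> T1 T0 | T1 X4 | T2 S
  T0 -> a
  T1 -> b
  T2 -> c
  T3 -> d
  X4 -> A A

CYK table (by increasing span):
  cell(0,0) d: {T3}  orig:{}
  cell(1,1) b: {A,T1}  orig:{A}
  cell(2,2) b: {A,T1}  orig:{A}
  cell(3,3) d: {T3}  orig:{}
  cell(4,4) b: {A,T1}  orig:{A}
  cell(0,1) db: ∅
  cell(1,2) bb: {X4}  orig:{}
  cell(2,3) bd: ∅
  cell(3,4) db: ∅
  cell(0,2) dbb: ∅
  cell(1,3) bbd: ∅
  cell(2,4) bdb: ∅
  cell(0,3) dbbd: ∅
  cell(1,4) bbdb: ∅
  cell(0,4) dbbdb: ∅

S ∉ T[0,4] ⇒ NO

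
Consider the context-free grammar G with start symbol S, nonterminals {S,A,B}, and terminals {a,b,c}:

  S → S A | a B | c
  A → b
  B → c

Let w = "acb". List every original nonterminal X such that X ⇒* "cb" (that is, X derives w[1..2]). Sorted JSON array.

CNF form of G:
  S -> S A | T0 B | c
  A -> b
  B -> c
  T0 -> a

CYK table (by increasing span) — only the sub-triangle for w[1..2]:
  [1..1]={B,S}  "c"
  [2..2]={A}  "b"
  [1..2]={S}  "cb"

Original NTs in T[1,2] deriving "cb": ["S"]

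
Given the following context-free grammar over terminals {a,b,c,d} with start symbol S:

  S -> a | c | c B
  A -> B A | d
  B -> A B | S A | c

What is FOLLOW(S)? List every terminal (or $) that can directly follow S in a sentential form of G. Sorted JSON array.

FIRST sets, iterate to fixpoint:
iter 1:
  A via A→d: +{d}
  B via B→A B: +{d}
  B via B→c: +{c}
  S via S→a: +{a}
  S via S→c: +{c}
  S: {a,c}  A: {d}  B: {c,d}
iter 2:
  A via A→B A: +{c}
  B via B→S A: +{a}
  S: {a,c}  A: {c,d}  B: {a,c,d}
iter 3:
  A via A→B A: +{a}
  S: {a,c}  A: {a,c,d}  B: {a,c,d}
iter 4: (stable)
  S: {a,c}  A: {a,c,d}  B: {a,c,d}

FOLLOW sets:
initialize: $ ∈ FOLLOW(S)
round 1:
  A→B A: FOLLOW(B) ⊇ FIRST(A) = {a,c,d}; new: +{a,c,d}
  B→A B: FOLLOW(A) ⊇ FIRST(B) = {a,c,d}; new: +{a,c,d}
  B→S A: FOLLOW(S) ⊇ FIRST(A) = {a,c,d}; new: +{a,c,d}
  S→c B: FOLLOW(B) ⊇ FOLLOW(S) ⊇ {$,a,c,d}; new: +{$}
  FOLLOW[S]={$,a,c,d}  FOLLOW[A]={a,c,d}  FOLLOW[B]={$,a,c,d}
round 2:
  B→S A: FOLLOW(A) ⊇ FOLLOW(B) ⊇ {$,a,c,d}; new: +{$}
  FOLLOW[S]={$,a,c,d}  FOLLOW[A]={$,a,c,d}  FOLLOW[B]={$,a,c,d}
round 3: — fixpoint
  FOLLOW[S]={$,a,c,d}  FOLLOW[A]={$,a,c,d}  FOLLOW[B]={$,a,c,d}

FOLLOW(S) = ["$", "a", "c", "d"]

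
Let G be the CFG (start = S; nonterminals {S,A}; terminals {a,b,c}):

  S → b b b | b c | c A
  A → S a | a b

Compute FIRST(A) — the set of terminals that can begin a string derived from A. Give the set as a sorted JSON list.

FIRST iteration:
iter 1:
  A via A→a b: +{a}
  S via S→b b b: +{b}
  S via S→c A: +{c}
  FIRST[S]={b,c}  FIRST[A]={a}
iter 2:
  A via A→S a: +{b,c}
  FIRST[S]={b,c}  FIRST[A]={a,b,c}
iter 3: — fixpoint
  FIRST[S]={b,c}  FIRST[A]={a,b,c}

FIRST(A) = ["a", "b", "c"]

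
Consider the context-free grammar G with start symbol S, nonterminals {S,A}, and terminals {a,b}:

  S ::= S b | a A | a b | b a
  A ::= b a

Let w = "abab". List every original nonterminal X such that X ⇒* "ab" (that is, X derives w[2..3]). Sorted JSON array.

Convert to CNF:
  S -> S T0 | T0 T1 | T1 A | T1 T0
  A -> T0 T1
  T0 -> b
  T1 -> a

CYK table (by increasing span) (cells [i..j] with 2 ≤ i ≤ j ≤ 3 only):
  T[2,2] 'a' = {T1}  orig:{}
  T[3,3] 'b' = {T0}  orig:{}
  T[2,3] 'ab' = {S}

Original NTs in T[2,3] deriving "ab": ["S"]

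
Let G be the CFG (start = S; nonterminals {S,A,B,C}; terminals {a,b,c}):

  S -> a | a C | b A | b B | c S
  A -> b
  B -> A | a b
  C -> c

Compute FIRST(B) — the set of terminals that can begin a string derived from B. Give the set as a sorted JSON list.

FIRST iteration:
round 1:
  A via A→b: +{b}
  B via B→A: +{b}
  B via B→a b: +{a}
  C via C→c: +{c}
  S via S→a: +{a}
  S via S→b A: +{b}
  S via S→c S: +{c}
  S: {a,b,c}  A: {b}  B: {a,b}  C: {c}
round 2: — fixpoint
  S: {a,b,c}  A: {b}  B: {a,b}  C: {c}

FIRST(B) = ["a", "b"]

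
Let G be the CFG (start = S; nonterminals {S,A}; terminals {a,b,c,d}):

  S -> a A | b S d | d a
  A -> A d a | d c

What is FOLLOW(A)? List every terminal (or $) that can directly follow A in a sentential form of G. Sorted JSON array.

Compute FIRST by fixpoint:
round 1:
  A via A→d c: +{d}
  S via S→a A: +{a}
  S via S→b S d: +{b}
  S via S→d a: +{d}
  FIRST(S)={a,b,d}  FIRST(A)={d}
round 2: (no change)
  FIRST(S)={a,b,d}  FIRST(A)={d}

FOLLOW iteration:
seed FOLLOW(S) with $
iter 1:
  A→A d a: FOLLOW(A) ⊇ FIRST(d) = {d}; new: +{d}
  S→a A: FOLLOW(A) ⊇ FOLLOW(S) ⊇ {$}; new: +{$}
  S→b S d: FOLLOW(S) ⊇ FIRST(d) = {d}; new: +{d}
  S: {$,d}  A: {$,d}
iter 2: done
  S: {$,d}  A: {$,d}

FOLLOW(A) = ["$", "d"]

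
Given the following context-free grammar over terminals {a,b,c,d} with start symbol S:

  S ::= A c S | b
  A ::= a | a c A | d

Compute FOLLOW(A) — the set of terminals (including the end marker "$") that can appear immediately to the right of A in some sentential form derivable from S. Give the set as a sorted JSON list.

FIRST sets, iterate to fixpoint:
iter 1:
  A via A→a: +{a}
  A via A→d: +{d}
  S via S→A c S: +{a,d}
  S via S→b: +{b}
  FIRST(S)={a,b,d}  FIRST(A)={a,d}
iter 2: (no change)
  FIRST(S)={a,b,d}  FIRST(A)={a,d}

FOLLOW sets:
seed FOLLOW(S) with $
[1]
  S→A c S: FOLLOW(A) ⊇ FIRST(c) = {c}; new: +{c}
  FOLLOW(S)={$}  FOLLOW(A)={c}
[2] — fixpoint
  FOLLOW(S)={$}  FOLLOW(A)={c}

FOLLOW(A) = ["c"]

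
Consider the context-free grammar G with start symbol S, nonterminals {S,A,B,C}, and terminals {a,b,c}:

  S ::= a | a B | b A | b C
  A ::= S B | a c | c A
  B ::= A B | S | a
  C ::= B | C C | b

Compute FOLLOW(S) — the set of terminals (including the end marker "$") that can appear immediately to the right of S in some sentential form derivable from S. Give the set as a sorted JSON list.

FIRST sets, iterate to fixpoint:
round 1:
  A via A→a c: +{a}
  A via A→c A: +{c}
  B via B→A B: +{a,c}
  C via C→B: +{a,c}
  C via C→b: +{b}
  S via S→a: +{a}
  S via S→b A: +{b}
  S: {a,b}  A: {a,c}  B: {a,c}  C: {a,b,c}
round 2:
  A via A→S B: +{b}
  B via B→A B: +{b}
  S: {a,b}  A: {a,b,c}  B: {a,b,c}  C: {a,b,c}
round 3: done
  S: {a,b}  A: {a,b,c}  B: {a,b,c}  C: {a,b,c}

Compute FOLLOW by fixpoint:
initialize: $ ∈ FOLLOW(S)
[1]
  A→S B: FOLLOW(S) ⊇ FIRST(B) = {a,b,c}; new: +{a,b,c}
  B→A B: FOLLOW(A) ⊇ FIRST(B) = {a,b,c}; new: +{a,b,c}
  C→C C: FOLLOW(C) ⊇ FIRST(C) = {a,b,c}; new: +{a,b,c}
  S→a B: FOLLOW(B) ⊇ FOLLOW(S) ⊇ {$,a,b,c}; new: +{$,a,b,c}
  S→b A: FOLLOW(A) ⊇ FOLLOW(S) ⊇ {$,a,b,c}; new: +{$}
  S→b C: FOLLOW(C) ⊇ FOLLOW(S) ⊇ {$,a,b,c}; new: +{$}
  S: {$,a,b,c}  A: {$,a,b,c}  B: {$,a,b,c}  C: {$,a,b,c}
[2] done
  S: {$,a,b,c}  A: {$,a,b,c}  B: {$,a,b,c}  C: {$,a,b,c}

FOLLOW(S) = ["$", "a", "b", "c"]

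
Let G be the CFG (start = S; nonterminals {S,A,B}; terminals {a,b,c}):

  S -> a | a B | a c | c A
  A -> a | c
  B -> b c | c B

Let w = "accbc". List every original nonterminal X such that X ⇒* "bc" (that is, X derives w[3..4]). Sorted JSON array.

CNF form of G:
  S -> T1 A | T2 B | T2 T1 | a
  A -> a | c
  B -> T0 T1 | T1 B
  T0 -> b
  T1 -> c
  T2 -> a

CYK fill, restricted to cells inside w[3..4]:
  T[3,3] 'b' = {T0}  orig:{}
  T[4,4] 'c' = {A,T1}  orig:{A}
  T[3,4] 'bc' = {B}

Original NTs in T[3,4] deriving "bc": ["B"]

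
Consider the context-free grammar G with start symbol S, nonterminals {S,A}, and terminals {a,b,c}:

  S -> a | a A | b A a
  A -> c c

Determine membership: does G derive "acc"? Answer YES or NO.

Convert to CNF:
  S -> T1 A | T2 X3 | a
  A -> T0 T0
  T0 -> c
  T1 -> a
  T2 -> b
  X3 -> A T1

Fill CYK table bottom-up:
  [0..0]={S,T1}  "a"  orig:{S}
  [1..1]={T0}  "c"  orig:{}
  [2..2]={T0}  "c"  orig:{}
  [0..1]=∅  "ac"
  [1..2]={A}  "cc"
  [0..2]={S}  "acc"

S ∈ T[0,2] ⇒ YES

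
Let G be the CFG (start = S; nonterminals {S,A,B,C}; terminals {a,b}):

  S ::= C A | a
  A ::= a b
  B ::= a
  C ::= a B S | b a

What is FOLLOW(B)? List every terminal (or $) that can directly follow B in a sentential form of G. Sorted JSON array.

FIRST sets, iterate to fixpoint:
pass 1:
  A via A→a b: +{a}
  B via B→a: +{a}
  C via C→a B S: +{a}
  C via C→b a: +{b}
  S via S→C A: +{a,b}
  FIRST(S)={a,b}  FIRST(A)={a}  FIRST(B)={a}  FIRST(C)={a,b}
pass 2: done
  FIRST(S)={a,b}  FIRST(A)={a}  FIRST(B)={a}  FIRST(C)={a,b}

FOLLOW sets:
FOLLOW(S) := {$}
round 1:
  C→a B S: FOLLOW(B) ⊇ FIRST(S) = {a,b}; new: +{a,b}
  S→C A: FOLLOW(C) ⊇ FIRST(A) = {a}; new: +{a}
  S→C A: FOLLOW(A) ⊇ FOLLOW(S) ⊇ {$}; new: +{$}
  S: {$}  A: {$}  B: {a,b}  C: {a}
round 2:
  C→a B S: FOLLOW(S) ⊇ FOLLOW(C) ⊇ {a}; new: +{a}
  S→C A: FOLLOW(A) ⊇ FOLLOW(S) ⊇ {$,a}; new: +{a}
  S: {$,a}  A: {$,a}  B: {a,b}  C: {a}
round 3: done
  S: {$,a}  A: {$,a}  B: {a,b}  C: {a}

FOLLOW(B) = ["a", "b"]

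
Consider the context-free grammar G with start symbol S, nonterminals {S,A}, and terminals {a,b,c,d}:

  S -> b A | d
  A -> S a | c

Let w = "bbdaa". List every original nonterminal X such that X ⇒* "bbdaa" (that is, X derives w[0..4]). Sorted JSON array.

Convert to CNF:
  S -> T1 A | d
  A -> S T0 | c
  T0 -> a
  T1 -> b

Fill CYK table bottom-up, restricted to cells inside w[0..4]:
  [0..0]={T1}  "b"  orig:{}
  [1..1]={T1}  "b"  orig:{}
  [2..2]={S}  "d"
  [3..3]={T0}  "a"  orig:{}
  [4..4]={T0}  "a"  orig:{}
  [0..1]=∅  "bb"
  [1..2]=∅  "bd"
  [2..3]={A}  "da"
  [3..4]=∅  "aa"
  [0..2]=∅  "bbd"
  [1..3]={S}  "bda"
  [2..4]=∅  "daa"
  [0..3]=∅  "bbda"
  [1..4]={A}  "bdaa"
  [0..4]={S}  "bbdaa"

Original NTs in T[0,4] deriving "bbdaa": ["S"]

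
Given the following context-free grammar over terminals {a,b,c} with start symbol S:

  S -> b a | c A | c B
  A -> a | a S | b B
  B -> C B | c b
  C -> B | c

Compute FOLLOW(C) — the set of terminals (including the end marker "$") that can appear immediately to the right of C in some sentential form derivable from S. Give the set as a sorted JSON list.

FIRST sets, iterate to fixpoint:
[1]
  A via A→a: +{a}
  A via A→b B: +{b}
  B via B→c b: +{c}
  C via C→B: +{c}
  S via S→b a: +{b}
  S via S→c A: +{c}
  FIRST(S)={b,c}  FIRST(A)={a,b}  FIRST(B)={c}  FIRST(C)={c}
[2] — fixpoint
  FIRST(S)={b,c}  FIRST(A)={a,b}  FIRST(B)={c}  FIRST(C)={c}

FOLLOW iteration:
seed FOLLOW(S) with $
round 1:
  B→C B: FOLLOW(C) ⊇ FIRST(B) = {c}; new: +{c}
  C→B: FOLLOW(B) ⊇ FOLLOW(C) ⊇ {c}; new: +{c}
  S→c A: FOLLOW(A) ⊇ FOLLOW(S) ⊇ {$}; new: +{$}
  S→c B: FOLLOW(B) ⊇ FOLLOW(S) ⊇ {$}; new: +{$}
  FOLLOW[S]={$}  FOLLOW[A]={$}  FOLLOW[B]={$,c}  FOLLOW[C]={c}
round 2: (no change)
  FOLLOW[S]={$}  FOLLOW[A]={$}  FOLLOW[B]={$,c}  FOLLOW[C]={c}

FOLLOW(C) = ["c"]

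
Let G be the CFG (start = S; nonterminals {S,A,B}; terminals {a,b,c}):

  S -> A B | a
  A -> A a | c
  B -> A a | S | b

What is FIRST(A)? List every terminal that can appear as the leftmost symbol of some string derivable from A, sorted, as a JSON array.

FIRST iteration:
pass 1:
  A via A→c: +{c}
  B via B→A a: +{c}
  B via B→b: +{b}
  S via S→A B: +{c}
  S via S→a: +{a}
  FIRST(S)={a,c}  FIRST(A)={c}  FIRST(B)={b,c}
pass 2:
  B via B→S: +{a}
  FIRST(S)={a,c}  FIRST(A)={c}  FIRST(B)={a,b,c}
pass 3: done
  FIRST(S)={a,c}  FIRST(A)={c}  FIRST(B)={a,b,c}

FIRST(A) = ["c"]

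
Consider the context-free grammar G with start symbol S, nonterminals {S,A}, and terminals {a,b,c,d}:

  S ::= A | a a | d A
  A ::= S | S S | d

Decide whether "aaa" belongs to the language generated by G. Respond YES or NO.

CNF form of G:
  S -> S S | T0 T0 | T1 A | d
  A -> S S | T0 T0 | T1 A | d
  T0 -> a
  T1 -> d

CYK fill:
  [0..0]={T0}  "a"  orig:{}
  [1..1]={T0}  "a"  orig:{}
  [2..2]={T0}  "a"  orig:{}
  [0..1]={A,S}  "aa"
  [1..2]={A,S}  "aa"
  [0..2]=∅  "aaa"

S ∉ T[0,2] ⇒ NO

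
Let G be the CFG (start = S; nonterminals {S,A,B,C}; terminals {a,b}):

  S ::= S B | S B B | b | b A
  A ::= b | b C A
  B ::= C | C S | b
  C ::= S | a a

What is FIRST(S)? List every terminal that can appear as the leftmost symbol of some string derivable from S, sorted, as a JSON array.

Compute FIRST by fixpoint:
pass 1:
  A via A→b: +{b}
  B via B→b: +{b}
  C via C→a a: +{a}
  S via S→b: +{b}
  FIRST[S]={b}  FIRST[A]={b}  FIRST[B]={b}  FIRST[C]={a}
pass 2:
  B via B→C: +{a}
  C via C→S: +{b}
  FIRST[S]={b}  FIRST[A]={b}  FIRST[B]={a,b}  FIRST[C]={a,b}
pass 3: (stable)
  FIRST[S]={b}  FIRST[A]={b}  FIRST[B]={a,b}  FIRST[C]={a,b}

FIRST(S) = ["b"]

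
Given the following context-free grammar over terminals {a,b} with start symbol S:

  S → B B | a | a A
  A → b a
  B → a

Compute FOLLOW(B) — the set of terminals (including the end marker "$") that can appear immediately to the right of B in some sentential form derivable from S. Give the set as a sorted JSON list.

Compute FIRST by fixpoint:
[1]
  A via A→b a: +{b}
  B via B→a: +{a}
  S via S→B B: +{a}
  FIRST(S)={a}  FIRST(A)={b}  FIRST(B)={a}
[2] — fixpoint
  FIRST(S)={a}  FIRST(A)={b}  FIRST(B)={a}

FOLLOW iteration:
initialize: $ ∈ FOLLOW(S)
round 1:
  S→B B: FOLLOW(B) ⊇ FIRST(B) = {a}; new: +{a}
  S→B B: FOLLOW(B) ⊇ FOLLOW(S) ⊇ {$}; new: +{$}
  S→a A: FOLLOW(A) ⊇ FOLLOW(S) ⊇ {$}; new: +{$}
  FOLLOW(S)={$}  FOLLOW(A)={$}  FOLLOW(B)={$,a}
round 2: (no change)
  FOLLOW(S)={$}  FOLLOW(A)={$}  FOLLOW(B)={$,a}

FOLLOW(B) = ["$", "a"]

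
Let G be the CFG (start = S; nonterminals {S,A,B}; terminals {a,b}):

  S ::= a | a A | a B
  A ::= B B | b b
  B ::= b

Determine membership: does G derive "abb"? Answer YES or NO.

Convert to CNF:
  S -> T1 A | T1 B | a
  A -> B B | T0 T0
  B -> b
  T0 -> b
  T1 -> a

CYK fill:
  cell(0,0) a: {S,T1}  orig:{S}
  cell(1,1) b: {B,T0}  orig:{B}
  cell(2,2) b: {B,T0}  orig:{B}
  cell(0,1) ab: {S}
  cell(1,2) bb: {A}
  cell(0,2) abb: {S}

S ∈ T[0,2] ⇒ YES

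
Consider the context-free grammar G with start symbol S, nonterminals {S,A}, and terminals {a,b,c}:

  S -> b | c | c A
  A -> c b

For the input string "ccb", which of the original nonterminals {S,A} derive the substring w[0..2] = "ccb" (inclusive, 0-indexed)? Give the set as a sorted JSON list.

Convert to CNF:
  S -> T0 A | b | c
  A -> T0 T1
  T0 -> c
  T1 -> b

Fill CYK table bottom-up (cells [i..j] with 0 ≤ i ≤ j ≤ 2 only):
  T[0,0] 'c' = {S,T0}  orig:{S}
  T[1,1] 'c' = {S,T0}  orig:{S}
  T[2,2] 'b' = {S,T1}  orig:{S}
  T[0,1] 'cc' = ∅
  T[1,2] 'cb' = {A}
  T[0,2] 'ccb' = {S}

Original NTs in T[0,2] deriving "ccb": ["S"]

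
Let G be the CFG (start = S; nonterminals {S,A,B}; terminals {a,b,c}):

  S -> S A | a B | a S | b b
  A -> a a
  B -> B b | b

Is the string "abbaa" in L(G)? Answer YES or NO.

Convert to CNF:
  S -> S A | T0 B | T0 S | T1 T1
  A -> T0 T0
  B -> B T1 | b
  T0 -> a
  T1 -> b

CYK table (by increasing span):
  T[0,0] 'a' = {T0}  orig:{}
  T[1,1] 'b' = {B,T1}  orig:{B}
  T[2,2] 'b' = {B,T1}  orig:{B}
  T[3,3] 'a' = {T0}  orig:{}
  T[4,4] 'a' = {T0}  orig:{}
  T[0,1] 'ab' = {S}
  T[1,2] 'bb' = {B,S}
  T[2,3] 'ba' = ∅
  T[3,4] 'aa' = {A}
  T[0,2] 'abb' = {S}
  T[1,3] 'bba' = ∅
  T[2,4] 'baa' = ∅
  T[0,3] 'abba' = ∅
  T[1,4] 'bbaa' = {S}
  T[0,4] 'abbaa' = {S}

S ∈ T[0,4] ⇒ YES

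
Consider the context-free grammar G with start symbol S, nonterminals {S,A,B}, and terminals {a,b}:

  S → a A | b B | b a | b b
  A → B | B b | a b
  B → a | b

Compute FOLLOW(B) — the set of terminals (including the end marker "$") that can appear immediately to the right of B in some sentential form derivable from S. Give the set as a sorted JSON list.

FIRST sets, iterate to fixpoint:
pass 1:
  A via A→a b: +{a}
  B via B→a: +{a}
  B via B→b: +{b}
  S via S→a A: +{a}
  S via S→b B: +{b}
  S: {a,b}  A: {a}  B: {a,b}
pass 2:
  A via A→B: +{b}
  S: {a,b}  A: {a,b}  B: {a,b}
pass 3: — fixpoint
  S: {a,b}  A: {a,b}  B: {a,b}

Compute FOLLOW by fixpoint:
initialize: $ ∈ FOLLOW(S)
[1]
  A→B b: FOLLOW(B) ⊇ FIRST(b) = {b}; new: +{b}
  S→a A: FOLLOW(A) ⊇ FOLLOW(S) ⊇ {$}; new: +{$}
  S→b B: FOLLOW(B) ⊇ FOLLOW(S) ⊇ {$}; new: +{$}
  S: {$}  A: {$}  B: {$,b}
[2] done
  S: {$}  A: {$}  B: {$,b}

FOLLOW(B) = ["$", "b"]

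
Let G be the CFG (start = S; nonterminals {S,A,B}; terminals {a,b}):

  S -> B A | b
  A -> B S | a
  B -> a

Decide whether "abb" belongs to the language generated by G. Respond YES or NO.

CNF form of G:
  S -> B A | b
  A -> B S | a
  B -> a

CYK fill:
  T[0,0] 'a' = {A,B}
  T[1,1] 'b' = {S}
  T[2,2] 'b' = {S}
  T[0,1] 'ab' = {A}
  T[1,2] 'bb' = ∅
  T[0,2] 'abb' = ∅

S ∉ T[0,2] ⇒ NO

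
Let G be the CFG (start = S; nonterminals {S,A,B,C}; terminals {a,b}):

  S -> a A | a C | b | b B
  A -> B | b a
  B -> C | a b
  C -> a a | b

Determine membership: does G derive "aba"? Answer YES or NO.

Convert to CNF:
  S -> T0 A | T0 C | T1 B | b
  A -> T0 T0 | T0 T1 | T1 T0 | b
  B -> T0 T0 | T0 T1 | b
  C -> T0 T0 | b
  T0 -> a
  T1 -> b

CYK fill:
  T[0,0] 'a' = {T0}  orig:{}
  T[1,1] 'b' = {A,B,C,S,T1}  orig:{A,B,C,S}
  T[2,2] 'a' = {T0}  orig:{}
  T[0,1] 'ab' = {A,B,S}
  T[1,2] 'ba' = {A}
  T[0,2] 'aba' = {S}

S ∈ T[0,2] ⇒ YES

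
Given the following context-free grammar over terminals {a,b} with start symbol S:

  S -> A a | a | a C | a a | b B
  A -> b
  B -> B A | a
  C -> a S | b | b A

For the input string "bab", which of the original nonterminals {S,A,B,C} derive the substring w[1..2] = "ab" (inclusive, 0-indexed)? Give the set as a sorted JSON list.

Convert to CNF:
  S -> A T0 | T0 C | T0 T0 | T1 B | a
  A -> b
  B -> B A | a
  C -> T0 S | T1 A | b
  T0 -> a
  T1 -> b

Fill CYK table bottom-up, restricted to cells inside w[1..2]:
  [1..1]={B,S,T0}  "a"  orig:{B,S}
  [2..2]={A,C,T1}  "b"  orig:{A,C}
  [1..2]={B,S}  "ab"

Original NTs in T[1,2] deriving "ab": ["B", "S"]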